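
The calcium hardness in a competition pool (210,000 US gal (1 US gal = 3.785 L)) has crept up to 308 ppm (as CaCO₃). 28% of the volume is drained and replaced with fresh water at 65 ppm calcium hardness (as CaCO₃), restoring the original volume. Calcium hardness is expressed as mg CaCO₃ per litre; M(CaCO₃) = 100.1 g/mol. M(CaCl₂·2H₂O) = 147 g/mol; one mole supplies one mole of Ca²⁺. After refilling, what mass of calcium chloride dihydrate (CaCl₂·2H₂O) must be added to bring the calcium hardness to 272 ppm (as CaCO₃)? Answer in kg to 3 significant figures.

Volume: 210,000 US gal × 3.785 L/gal = 794,850 L.
After draining 28% and refilling: 308 × 0.72 + 65 × 0.28 = 239.96 ppm.
Deficit to target: 272 − 239.96 = 32.04 mg/L.
As CaCO₃: 32.04 mg/L × 794,850 L = 25,470 g; ÷ 100.1 = 254.4 mol Ca²⁺.
Mass: 254.4 × 147 = 37,400 g.

37.4 kg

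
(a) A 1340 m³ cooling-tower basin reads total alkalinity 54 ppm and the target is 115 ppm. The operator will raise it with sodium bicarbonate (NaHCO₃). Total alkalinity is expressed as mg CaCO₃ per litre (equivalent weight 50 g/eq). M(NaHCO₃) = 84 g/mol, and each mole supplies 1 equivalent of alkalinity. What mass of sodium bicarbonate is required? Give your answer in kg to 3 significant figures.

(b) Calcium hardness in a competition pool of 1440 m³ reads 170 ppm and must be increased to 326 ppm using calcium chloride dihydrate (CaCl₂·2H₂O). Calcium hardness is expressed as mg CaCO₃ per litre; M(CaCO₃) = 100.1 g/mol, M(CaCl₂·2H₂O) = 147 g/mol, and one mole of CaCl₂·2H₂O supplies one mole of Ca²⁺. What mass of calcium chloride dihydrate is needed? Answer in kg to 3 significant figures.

(a) 137 kg; (b) 330 kg

(a) Volume: 1340 m³ = 1,340,000 L.
(a) Alkalinity to add: (115 − 54) = 61 mg/L as CaCO₃ × 1,340,000 L = 81,740 g as CaCO₃.
(a) Equivalents: 81,740 g ÷ 50 g/eq = 1635 eq.
(a) NaHCO₃ supplies 1 eq per mole → 1635 mol.
(a) Mass: 1635 mol × 84 g/mol = 137,300 g.

(b) Volume: 1440 m³ = 1,440,000 L.
(b) Hardness to add: (326 − 170) = 156 mg/L as CaCO₃ × 1,440,000 L = 224,600 g as CaCO₃.
(b) Moles of Ca²⁺ (1 mol Ca²⁺ ≡ 1 mol CaCO₃): 224,600 / 100.1 g/mol = 2244 mol.
(b) Mass of CaCl₂·2H₂O: 2244 × 147 = 329,900 g.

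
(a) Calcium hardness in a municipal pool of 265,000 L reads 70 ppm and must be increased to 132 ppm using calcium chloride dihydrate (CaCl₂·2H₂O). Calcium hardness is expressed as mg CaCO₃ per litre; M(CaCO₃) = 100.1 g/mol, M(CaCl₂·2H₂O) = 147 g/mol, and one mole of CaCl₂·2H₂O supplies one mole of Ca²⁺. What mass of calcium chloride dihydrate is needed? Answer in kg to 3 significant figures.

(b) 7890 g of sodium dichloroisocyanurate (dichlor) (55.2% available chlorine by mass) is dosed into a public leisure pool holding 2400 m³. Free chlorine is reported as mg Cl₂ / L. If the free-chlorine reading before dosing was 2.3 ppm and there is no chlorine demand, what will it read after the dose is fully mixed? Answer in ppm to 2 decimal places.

(a) 24.1 kg; (b) 4.11 ppm

(a) Hardness to add: (132 − 70) = 62 mg/L as CaCO₃ × 265,000 L = 16,430 g as CaCO₃.
(a) Moles of Ca²⁺ (1 mol Ca²⁺ ≡ 1 mol CaCO₃): 16,430 / 100.1 g/mol = 164.1 mol.
(a) Mass of CaCl₂·2H₂O: 164.1 × 147 = 24,130 g.

(b) Volume: 2400 m³ = 2,400,000 L.
(b) Available chlorine delivered: 7890 g × 0.552 = 4355 g as Cl₂.
(b) Concentration rise: 4355 g / 2,400,000 L = 1.815 mg/L = 1.81 ppm.
(b) Final FC: 2.3 + 1.81 = 4.11 ppm.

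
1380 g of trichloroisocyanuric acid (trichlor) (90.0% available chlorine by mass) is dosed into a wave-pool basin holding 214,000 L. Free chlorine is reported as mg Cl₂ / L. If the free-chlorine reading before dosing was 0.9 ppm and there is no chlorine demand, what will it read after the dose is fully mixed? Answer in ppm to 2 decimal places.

Available chlorine delivered: 1380 g × 0.9 = 1242 g as Cl₂.
Concentration rise: 1242 g / 214,000 L = 5.804 mg/L = 5.80 ppm.
Final FC: 0.9 + 5.80 = 6.70 ppm.

6.70 ppm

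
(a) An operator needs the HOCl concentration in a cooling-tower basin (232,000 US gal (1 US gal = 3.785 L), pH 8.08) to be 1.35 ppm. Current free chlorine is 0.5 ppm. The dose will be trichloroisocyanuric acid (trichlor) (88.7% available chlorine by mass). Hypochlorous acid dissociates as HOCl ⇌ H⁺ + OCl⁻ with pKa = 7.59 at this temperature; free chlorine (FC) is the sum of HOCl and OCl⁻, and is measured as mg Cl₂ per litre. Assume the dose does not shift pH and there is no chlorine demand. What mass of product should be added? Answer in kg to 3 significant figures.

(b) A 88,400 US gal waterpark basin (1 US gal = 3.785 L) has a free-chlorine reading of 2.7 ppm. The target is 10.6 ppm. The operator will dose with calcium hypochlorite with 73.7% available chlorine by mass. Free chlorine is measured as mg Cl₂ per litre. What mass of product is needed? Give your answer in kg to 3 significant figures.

(a) 4.97 kg; (b) 3.59 kg

(a) Volume: 232,000 US gal × 3.785 L/gal = 878,120 L.
(a) [OCl⁻]/[HOCl] = 10^(pH − pKa) = 10^(8.08 − 7.59) = 3.09; fraction as HOCl = 1/(1 + 3.09) = 0.2445.
(a) Free chlorine required for 1.35 ppm HOCl: 1.35 / 0.2445 = 5.522 ppm.
(a) FC to add: 5.522 − 0.5 = 5.022 mg/L as Cl₂.
(a) Cl₂ equivalent: 5.022 mg/L × 878,120 L = 4410 g.
(a) Product at 88.7% available Cl: 4410 / 0.887 = 4972 g.

(b) Volume: 88,400 US gal × 3.785 L/gal = 334,594 L.
(b) Chlorine deficit: 10.6 − 2.7 = 7.9 ppm = 7.9 mg/L as Cl₂.
(b) Cl₂ equivalent needed: 7.9 mg/L × 334,594 L = 2,643,000 mg = 2643 g.
(b) Product at 73.7% available chlorine: 2643 / 0.737 = 3587 g.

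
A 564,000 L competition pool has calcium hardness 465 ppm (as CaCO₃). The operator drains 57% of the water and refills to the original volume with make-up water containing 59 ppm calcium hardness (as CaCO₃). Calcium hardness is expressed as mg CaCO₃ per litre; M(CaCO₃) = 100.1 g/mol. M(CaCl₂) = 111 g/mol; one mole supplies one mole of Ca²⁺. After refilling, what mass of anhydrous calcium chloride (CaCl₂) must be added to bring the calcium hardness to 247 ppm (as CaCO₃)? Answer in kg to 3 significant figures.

8.39 kg

After draining 57% and refilling: 465 × 0.43 + 59 × 0.57 = 233.58 ppm.
Deficit to target: 247 − 233.58 = 13.42 mg/L.
As CaCO₃: 13.42 mg/L × 564,000 L = 7569 g; ÷ 100.1 = 75.61 mol Ca²⁺.
Mass: 75.61 × 111 = 8393 g.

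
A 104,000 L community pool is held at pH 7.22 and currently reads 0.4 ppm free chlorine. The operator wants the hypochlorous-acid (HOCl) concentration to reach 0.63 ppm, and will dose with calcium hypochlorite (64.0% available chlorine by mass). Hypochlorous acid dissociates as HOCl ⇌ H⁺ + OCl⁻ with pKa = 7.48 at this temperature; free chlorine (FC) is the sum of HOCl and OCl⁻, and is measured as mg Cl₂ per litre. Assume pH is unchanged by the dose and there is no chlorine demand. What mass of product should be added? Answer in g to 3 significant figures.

93.6 g

[OCl⁻]/[HOCl] = 10^(pH − pKa) = 10^(7.22 − 7.48) = 0.5495; fraction as HOCl = 1/(1 + 0.5495) = 0.6454.
Free chlorine required for 0.63 ppm HOCl: 0.63 / 0.6454 = 0.9762 ppm.
FC to add: 0.9762 − 0.4 = 0.5762 mg/L as Cl₂.
Cl₂ equivalent: 0.5762 mg/L × 104,000 L = 59.93 g.
Product at 64.0% available Cl: 59.93 / 0.64 = 93.63 g.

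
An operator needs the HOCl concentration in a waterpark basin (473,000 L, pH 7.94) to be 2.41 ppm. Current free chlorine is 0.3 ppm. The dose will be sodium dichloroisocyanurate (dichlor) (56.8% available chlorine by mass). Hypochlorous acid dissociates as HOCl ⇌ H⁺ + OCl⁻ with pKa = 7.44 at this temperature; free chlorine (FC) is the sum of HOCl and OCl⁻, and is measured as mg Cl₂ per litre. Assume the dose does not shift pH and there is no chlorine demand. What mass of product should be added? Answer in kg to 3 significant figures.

[OCl⁻]/[HOCl] = 10^(pH − pKa) = 10^(7.94 − 7.44) = 3.162; fraction as HOCl = 1/(1 + 3.162) = 0.2403.
Free chlorine required for 2.41 ppm HOCl: 2.41 / 0.2403 = 10.03 ppm.
FC to add: 10.03 − 0.3 = 9.731 mg/L as Cl₂.
Cl₂ equivalent: 9.731 mg/L × 473,000 L = 4603 g.
Product at 56.8% available Cl: 4603 / 0.568 = 8104 g.

8.10 kg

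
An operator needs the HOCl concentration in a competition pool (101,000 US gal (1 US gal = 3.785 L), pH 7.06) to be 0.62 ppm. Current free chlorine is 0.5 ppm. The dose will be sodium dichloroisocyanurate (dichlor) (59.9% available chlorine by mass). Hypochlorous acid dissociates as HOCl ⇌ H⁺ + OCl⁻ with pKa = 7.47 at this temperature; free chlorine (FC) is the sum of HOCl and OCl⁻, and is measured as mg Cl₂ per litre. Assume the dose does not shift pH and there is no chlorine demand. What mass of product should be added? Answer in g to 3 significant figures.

Volume: 101,000 US gal × 3.785 L/gal = 382,285 L.
[OCl⁻]/[HOCl] = 10^(pH − pKa) = 10^(7.06 − 7.47) = 0.389; fraction as HOCl = 1/(1 + 0.389) = 0.7199.
Free chlorine required for 0.62 ppm HOCl: 0.62 / 0.7199 = 0.8612 ppm.
FC to add: 0.8612 − 0.5 = 0.3612 mg/L as Cl₂.
Cl₂ equivalent: 0.3612 mg/L × 382,285 L = 138.1 g.
Product at 59.9% available Cl: 138.1 / 0.599 = 230.5 g.

231 g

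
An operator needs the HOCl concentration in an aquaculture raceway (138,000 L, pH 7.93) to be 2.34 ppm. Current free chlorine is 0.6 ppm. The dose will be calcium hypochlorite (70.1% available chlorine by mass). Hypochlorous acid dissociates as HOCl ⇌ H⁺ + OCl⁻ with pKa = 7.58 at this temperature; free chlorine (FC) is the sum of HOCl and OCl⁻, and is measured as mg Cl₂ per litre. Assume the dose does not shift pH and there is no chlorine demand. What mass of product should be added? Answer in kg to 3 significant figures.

[OCl⁻]/[HOCl] = 10^(pH − pKa) = 10^(7.93 − 7.58) = 2.239; fraction as HOCl = 1/(1 + 2.239) = 0.3088.
Free chlorine required for 2.34 ppm HOCl: 2.34 / 0.3088 = 7.579 ppm.
FC to add: 7.579 − 0.6 = 6.979 mg/L as Cl₂.
Cl₂ equivalent: 6.979 mg/L × 138,000 L = 963 g.
Product at 70.1% available Cl: 963 / 0.701 = 1374 g.

1.37 kg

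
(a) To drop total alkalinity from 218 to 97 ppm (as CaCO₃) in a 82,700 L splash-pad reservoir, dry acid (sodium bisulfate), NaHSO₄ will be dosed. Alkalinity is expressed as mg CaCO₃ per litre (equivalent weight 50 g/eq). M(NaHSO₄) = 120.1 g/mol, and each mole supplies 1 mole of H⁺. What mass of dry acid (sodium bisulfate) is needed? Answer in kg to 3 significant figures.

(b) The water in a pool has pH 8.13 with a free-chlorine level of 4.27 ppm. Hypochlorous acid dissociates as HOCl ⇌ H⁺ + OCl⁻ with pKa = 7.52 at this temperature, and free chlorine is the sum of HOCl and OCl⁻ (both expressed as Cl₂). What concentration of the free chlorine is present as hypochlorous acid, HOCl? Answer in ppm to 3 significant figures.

(a) 24.0 kg; (b) 0.842 ppm

(a) Alkalinity to neutralize: (218 − 97) = 121 mg/L as CaCO₃ × 82,700 L = 10,010 g as CaCO₃.
(a) Equivalents of H⁺ required: 10,010 ÷ 50 g/eq = 200.1 eq = 200.1 mol NaHSO₄.
(a) Mass of NaHSO₄: 200.1 × 120.1 = 24,040 g.

(b) [OCl⁻]/[HOCl] = 10^(pH − pKa) = 10^(8.13 − 7.52) = 10^0.61 = 4.074.
(b) Fraction as HOCl = 1 / (1 + 4.074) = 0.1971.
(b) HOCl = 0.1971 × 4.27 ppm = 0.8416 ppm.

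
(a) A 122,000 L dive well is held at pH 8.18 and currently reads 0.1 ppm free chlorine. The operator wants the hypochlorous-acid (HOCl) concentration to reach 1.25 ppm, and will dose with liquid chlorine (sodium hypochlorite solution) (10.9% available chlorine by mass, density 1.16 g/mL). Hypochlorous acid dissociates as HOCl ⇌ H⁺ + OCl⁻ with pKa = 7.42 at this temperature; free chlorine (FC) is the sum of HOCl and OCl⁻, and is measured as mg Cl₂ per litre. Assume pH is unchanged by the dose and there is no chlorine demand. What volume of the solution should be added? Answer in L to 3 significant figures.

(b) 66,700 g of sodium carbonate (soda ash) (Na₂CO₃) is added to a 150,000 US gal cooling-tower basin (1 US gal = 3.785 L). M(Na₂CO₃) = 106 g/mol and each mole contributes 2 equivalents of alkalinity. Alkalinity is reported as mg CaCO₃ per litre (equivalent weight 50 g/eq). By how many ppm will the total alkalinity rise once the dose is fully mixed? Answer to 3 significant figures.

(a) [OCl⁻]/[HOCl] = 10^(pH − pKa) = 10^(8.18 − 7.42) = 5.754; fraction as HOCl = 1/(1 + 5.754) = 0.1481.
(a) Free chlorine required for 1.25 ppm HOCl: 1.25 / 0.1481 = 8.443 ppm.
(a) FC to add: 8.443 − 0.1 = 8.343 mg/L as Cl₂.
(a) Cl₂ equivalent: 8.343 mg/L × 122,000 L = 1018 g.
(a) Product at 10.9% available Cl: 1018 / 0.109 = 9338 g.
(a) Volume: 9338 g ÷ 1.16 g/mL = 8050 mL.

(b) Volume: 150,000 US gal × 3.785 L/gal = 567,750 L.
(b) Moles of Na₂CO₃: 66,700 g ÷ 106 g/mol = 629.2 mol → 1258 eq of alkalinity.
(b) As CaCO₃: 1258 eq × 50 g/eq = 62,920 g.
(b) Rise: 62,920 g / 567,750 L × 1000 = 110.8 mg/L.

(a) 8.05 L; (b) 111 ppm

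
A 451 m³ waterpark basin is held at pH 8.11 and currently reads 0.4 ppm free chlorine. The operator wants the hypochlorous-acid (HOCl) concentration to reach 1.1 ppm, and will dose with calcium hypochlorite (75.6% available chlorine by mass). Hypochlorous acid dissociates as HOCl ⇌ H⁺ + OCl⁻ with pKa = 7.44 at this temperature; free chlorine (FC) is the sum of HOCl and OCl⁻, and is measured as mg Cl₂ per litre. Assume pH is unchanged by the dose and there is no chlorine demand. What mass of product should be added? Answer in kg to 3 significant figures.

Volume: 451 m³ = 451,000 L.
[OCl⁻]/[HOCl] = 10^(pH − pKa) = 10^(8.11 − 7.44) = 4.677; fraction as HOCl = 1/(1 + 4.677) = 0.1761.
Free chlorine required for 1.1 ppm HOCl: 1.1 / 0.1761 = 6.245 ppm.
FC to add: 6.245 − 0.4 = 5.845 mg/L as Cl₂.
Cl₂ equivalent: 5.845 mg/L × 451,000 L = 2636 g.
Product at 75.6% available Cl: 2636 / 0.756 = 3487 g.

3.49 kg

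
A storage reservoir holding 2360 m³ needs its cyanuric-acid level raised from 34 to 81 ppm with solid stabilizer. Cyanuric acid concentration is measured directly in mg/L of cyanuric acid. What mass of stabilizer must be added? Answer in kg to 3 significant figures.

Volume: 2360 m³ = 2,360,000 L.
CYA to add: (81 − 34) = 47 mg/L × 2,360,000 L = 110,900 g cyanuric acid.

111 kg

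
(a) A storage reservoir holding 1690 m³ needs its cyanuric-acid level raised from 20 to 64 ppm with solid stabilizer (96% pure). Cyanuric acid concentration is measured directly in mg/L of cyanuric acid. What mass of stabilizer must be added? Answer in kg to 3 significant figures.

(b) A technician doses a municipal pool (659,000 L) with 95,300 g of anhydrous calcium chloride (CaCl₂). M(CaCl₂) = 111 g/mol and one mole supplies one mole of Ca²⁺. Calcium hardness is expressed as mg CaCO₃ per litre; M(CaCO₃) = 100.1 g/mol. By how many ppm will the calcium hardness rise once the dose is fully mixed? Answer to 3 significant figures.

(a) Volume: 1690 m³ = 1,690,000 L.
(a) CYA to add: (64 − 20) = 44 mg/L × 1,690,000 L = 74,360 g cyanuric acid.
(a) At 96% purity: 74,360 / 0.96 = 77,460 g product.

(b) Moles of Ca²⁺: 95,300 g ÷ 111 g/mol = 858.6 mol.
(b) As CaCO₃: 858.6 mol × 100.1 g/mol = 85,940 g.
(b) Rise: 85,940 g / 659,000 L × 1000 = 130.4 mg/L.

(a) 77.5 kg; (b) 130 ppm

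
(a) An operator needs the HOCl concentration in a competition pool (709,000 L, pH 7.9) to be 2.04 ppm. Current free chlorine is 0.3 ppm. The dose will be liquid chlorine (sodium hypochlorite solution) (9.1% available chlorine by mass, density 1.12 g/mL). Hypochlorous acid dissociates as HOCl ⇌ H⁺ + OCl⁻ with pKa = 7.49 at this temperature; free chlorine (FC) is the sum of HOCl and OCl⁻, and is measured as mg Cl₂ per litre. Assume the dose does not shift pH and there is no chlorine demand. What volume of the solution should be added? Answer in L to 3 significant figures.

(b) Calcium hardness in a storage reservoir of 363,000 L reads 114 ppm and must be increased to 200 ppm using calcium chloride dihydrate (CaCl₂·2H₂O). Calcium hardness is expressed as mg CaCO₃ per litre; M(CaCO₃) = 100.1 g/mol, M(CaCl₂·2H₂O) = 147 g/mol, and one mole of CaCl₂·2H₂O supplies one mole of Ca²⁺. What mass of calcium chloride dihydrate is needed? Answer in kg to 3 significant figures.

(a) 48.6 L; (b) 45.8 kg

(a) [OCl⁻]/[HOCl] = 10^(pH − pKa) = 10^(7.9 − 7.49) = 2.57; fraction as HOCl = 1/(1 + 2.57) = 0.2801.
(a) Free chlorine required for 2.04 ppm HOCl: 2.04 / 0.2801 = 7.284 ppm.
(a) FC to add: 7.284 − 0.3 = 6.984 mg/L as Cl₂.
(a) Cl₂ equivalent: 6.984 mg/L × 709,000 L = 4951 g.
(a) Product at 9.1% available Cl: 4951 / 0.091 = 54,410 g.
(a) Volume: 54,410 g ÷ 1.12 g/mL = 48,580 mL.

(b) Hardness to add: (200 − 114) = 86 mg/L as CaCO₃ × 363,000 L = 31,220 g as CaCO₃.
(b) Moles of Ca²⁺ (1 mol Ca²⁺ ≡ 1 mol CaCO₃): 31,220 / 100.1 g/mol = 311.9 mol.
(b) Mass of CaCl₂·2H₂O: 311.9 × 147 = 45,840 g.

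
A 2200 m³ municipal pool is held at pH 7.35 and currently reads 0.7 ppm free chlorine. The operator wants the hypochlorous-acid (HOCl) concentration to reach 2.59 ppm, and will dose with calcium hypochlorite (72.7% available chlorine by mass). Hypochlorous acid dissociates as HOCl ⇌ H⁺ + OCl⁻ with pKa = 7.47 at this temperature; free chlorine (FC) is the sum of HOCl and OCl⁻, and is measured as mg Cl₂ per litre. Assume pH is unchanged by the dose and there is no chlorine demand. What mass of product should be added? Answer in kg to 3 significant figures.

Volume: 2200 m³ = 2,200,000 L.
[OCl⁻]/[HOCl] = 10^(pH − pKa) = 10^(7.35 − 7.47) = 0.7586; fraction as HOCl = 1/(1 + 0.7586) = 0.5686.
Free chlorine required for 2.59 ppm HOCl: 2.59 / 0.5686 = 4.555 ppm.
FC to add: 4.555 − 0.7 = 3.855 mg/L as Cl₂.
Cl₂ equivalent: 3.855 mg/L × 2,200,000 L = 8480 g.
Product at 72.7% available Cl: 8480 / 0.727 = 11,660 g.

11.7 kg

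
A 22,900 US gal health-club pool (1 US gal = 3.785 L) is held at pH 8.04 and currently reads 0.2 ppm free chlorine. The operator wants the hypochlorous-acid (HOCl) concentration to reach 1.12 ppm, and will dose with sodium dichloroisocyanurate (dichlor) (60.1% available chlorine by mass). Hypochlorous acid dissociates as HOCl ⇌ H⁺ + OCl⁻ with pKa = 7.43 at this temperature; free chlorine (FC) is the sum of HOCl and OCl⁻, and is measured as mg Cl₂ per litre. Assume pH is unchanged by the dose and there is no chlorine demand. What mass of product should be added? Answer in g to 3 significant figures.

Volume: 22,900 US gal × 3.785 L/gal = 86,676 L.
[OCl⁻]/[HOCl] = 10^(pH − pKa) = 10^(8.04 − 7.43) = 4.074; fraction as HOCl = 1/(1 + 4.074) = 0.1971.
Free chlorine required for 1.12 ppm HOCl: 1.12 / 0.1971 = 5.683 ppm.
FC to add: 5.683 − 0.2 = 5.483 mg/L as Cl₂.
Cl₂ equivalent: 5.483 mg/L × 86,676 L = 475.2 g.
Product at 60.1% available Cl: 475.2 / 0.601 = 790.7 g.

791 g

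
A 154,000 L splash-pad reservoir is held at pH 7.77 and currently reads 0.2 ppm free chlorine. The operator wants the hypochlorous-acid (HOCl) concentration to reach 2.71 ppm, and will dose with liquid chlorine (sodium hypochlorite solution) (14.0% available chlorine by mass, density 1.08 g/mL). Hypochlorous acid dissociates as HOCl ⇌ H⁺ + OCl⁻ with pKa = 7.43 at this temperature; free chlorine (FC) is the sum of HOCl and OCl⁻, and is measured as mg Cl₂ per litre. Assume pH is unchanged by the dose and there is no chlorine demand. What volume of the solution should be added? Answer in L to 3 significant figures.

8.60 L

[OCl⁻]/[HOCl] = 10^(pH − pKa) = 10^(7.77 − 7.43) = 2.188; fraction as HOCl = 1/(1 + 2.188) = 0.3137.
Free chlorine required for 2.71 ppm HOCl: 2.71 / 0.3137 = 8.639 ppm.
FC to add: 8.639 − 0.2 = 8.439 mg/L as Cl₂.
Cl₂ equivalent: 8.439 mg/L × 154,000 L = 1300 g.
Product at 14.0% available Cl: 1300 / 0.14 = 9283 g.
Volume: 9283 g ÷ 1.08 g/mL = 8595 mL.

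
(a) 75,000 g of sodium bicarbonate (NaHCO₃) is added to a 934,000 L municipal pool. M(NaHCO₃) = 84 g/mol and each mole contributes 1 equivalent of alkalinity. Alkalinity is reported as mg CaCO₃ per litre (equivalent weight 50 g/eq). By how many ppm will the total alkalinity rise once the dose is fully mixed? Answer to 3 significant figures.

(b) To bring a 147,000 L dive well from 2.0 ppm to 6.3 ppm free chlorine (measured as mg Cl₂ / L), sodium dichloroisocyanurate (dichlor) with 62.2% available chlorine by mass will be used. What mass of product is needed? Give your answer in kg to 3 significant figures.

(a) 47.8 ppm; (b) 1.02 kg

(a) Moles of NaHCO₃: 75,000 g ÷ 84 g/mol = 892.9 mol → 892.9 eq of alkalinity.
(a) As CaCO₃: 892.9 eq × 50 g/eq = 44,640 g.
(a) Rise: 44,640 g / 934,000 L × 1000 = 47.8 mg/L.

(b) Chlorine deficit: 6.3 − 2.0 = 4.3 ppm = 4.3 mg/L as Cl₂.
(b) Cl₂ equivalent needed: 4.3 mg/L × 147,000 L = 632,100 mg = 632.1 g.
(b) Product at 62.2% available chlorine: 632.1 / 0.622 = 1016 g.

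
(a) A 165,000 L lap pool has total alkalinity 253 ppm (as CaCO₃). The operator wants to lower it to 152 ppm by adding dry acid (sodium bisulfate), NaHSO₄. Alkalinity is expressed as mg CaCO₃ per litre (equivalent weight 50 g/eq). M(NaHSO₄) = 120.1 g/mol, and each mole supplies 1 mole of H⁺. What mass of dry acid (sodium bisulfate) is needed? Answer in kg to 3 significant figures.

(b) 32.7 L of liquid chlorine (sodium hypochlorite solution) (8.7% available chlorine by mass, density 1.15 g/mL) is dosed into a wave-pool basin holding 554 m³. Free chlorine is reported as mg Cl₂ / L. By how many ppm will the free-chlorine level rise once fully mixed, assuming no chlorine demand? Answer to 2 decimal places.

(a) 40.0 kg; (b) 5.91 ppm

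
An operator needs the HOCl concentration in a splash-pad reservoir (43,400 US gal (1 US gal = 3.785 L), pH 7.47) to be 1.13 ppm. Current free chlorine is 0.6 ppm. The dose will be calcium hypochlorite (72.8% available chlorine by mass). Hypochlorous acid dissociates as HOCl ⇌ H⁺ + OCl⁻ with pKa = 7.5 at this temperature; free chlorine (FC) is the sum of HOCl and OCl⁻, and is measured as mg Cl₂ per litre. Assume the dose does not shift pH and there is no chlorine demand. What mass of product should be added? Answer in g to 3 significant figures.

358 g

Volume: 43,400 US gal × 3.785 L/gal = 164,269 L.
[OCl⁻]/[HOCl] = 10^(pH − pKa) = 10^(7.47 − 7.5) = 0.9333; fraction as HOCl = 1/(1 + 0.9333) = 0.5173.
Free chlorine required for 1.13 ppm HOCl: 1.13 / 0.5173 = 2.185 ppm.
FC to add: 2.185 − 0.6 = 1.585 mg/L as Cl₂.
Cl₂ equivalent: 1.585 mg/L × 164,269 L = 260.3 g.
Product at 72.8% available Cl: 260.3 / 0.728 = 357.6 g.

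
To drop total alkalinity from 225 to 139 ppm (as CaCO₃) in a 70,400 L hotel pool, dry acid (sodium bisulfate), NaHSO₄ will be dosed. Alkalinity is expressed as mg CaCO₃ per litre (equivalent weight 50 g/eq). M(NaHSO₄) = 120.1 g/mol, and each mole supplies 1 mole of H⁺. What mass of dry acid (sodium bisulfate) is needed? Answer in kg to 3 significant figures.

14.5 kg

Alkalinity to neutralize: (225 − 139) = 86 mg/L as CaCO₃ × 70,400 L = 6054 g as CaCO₃.
Equivalents of H⁺ required: 6054 ÷ 50 g/eq = 121.1 eq = 121.1 mol NaHSO₄.
Mass of NaHSO₄: 121.1 × 120.1 = 14,540 g.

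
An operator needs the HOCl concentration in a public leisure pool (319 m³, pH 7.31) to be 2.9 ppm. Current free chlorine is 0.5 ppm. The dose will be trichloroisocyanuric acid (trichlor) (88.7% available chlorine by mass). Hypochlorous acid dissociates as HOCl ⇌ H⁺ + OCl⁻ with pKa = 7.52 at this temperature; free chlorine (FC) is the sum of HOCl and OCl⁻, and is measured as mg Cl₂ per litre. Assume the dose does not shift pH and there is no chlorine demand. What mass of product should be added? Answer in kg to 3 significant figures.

1.51 kg

Volume: 319 m³ = 319,000 L.
[OCl⁻]/[HOCl] = 10^(pH − pKa) = 10^(7.31 − 7.52) = 0.6166; fraction as HOCl = 1/(1 + 0.6166) = 0.6186.
Free chlorine required for 2.9 ppm HOCl: 2.9 / 0.6186 = 4.688 ppm.
FC to add: 4.688 − 0.5 = 4.188 mg/L as Cl₂.
Cl₂ equivalent: 4.188 mg/L × 319,000 L = 1336 g.
Product at 88.7% available Cl: 1336 / 0.887 = 1506 g.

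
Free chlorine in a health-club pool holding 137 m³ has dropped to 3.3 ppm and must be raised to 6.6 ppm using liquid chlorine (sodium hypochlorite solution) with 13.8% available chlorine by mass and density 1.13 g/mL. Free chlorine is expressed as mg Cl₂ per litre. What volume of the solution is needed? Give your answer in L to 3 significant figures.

Volume: 137 m³ = 137,000 L.
Chlorine deficit: 6.6 − 3.3 = 3.3 ppm = 3.3 mg/L as Cl₂.
Cl₂ equivalent needed: 3.3 mg/L × 137,000 L = 452,100 mg = 452.1 g.
Product at 13.8% available chlorine: 452.1 / 0.138 = 3276 g.
Volume at density 1.13 g/mL: 3276 g ÷ 1.13 g/mL = 2899 mL.

2.90 L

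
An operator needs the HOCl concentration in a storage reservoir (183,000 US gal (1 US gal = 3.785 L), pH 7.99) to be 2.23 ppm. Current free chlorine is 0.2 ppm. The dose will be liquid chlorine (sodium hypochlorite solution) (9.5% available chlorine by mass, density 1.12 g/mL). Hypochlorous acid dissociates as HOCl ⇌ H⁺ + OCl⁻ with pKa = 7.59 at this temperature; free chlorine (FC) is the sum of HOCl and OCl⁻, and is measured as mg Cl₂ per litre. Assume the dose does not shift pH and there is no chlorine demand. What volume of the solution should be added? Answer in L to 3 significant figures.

49.7 L

Volume: 183,000 US gal × 3.785 L/gal = 692,655 L.
[OCl⁻]/[HOCl] = 10^(pH − pKa) = 10^(7.99 − 7.59) = 2.512; fraction as HOCl = 1/(1 + 2.512) = 0.2847.
Free chlorine required for 2.23 ppm HOCl: 2.23 / 0.2847 = 7.832 ppm.
FC to add: 7.832 − 0.2 = 7.632 mg/L as Cl₂.
Cl₂ equivalent: 7.632 mg/L × 692,655 L = 5286 g.
Product at 9.5% available Cl: 5286 / 0.095 = 55,640 g.
Volume: 55,640 g ÷ 1.12 g/mL = 49,680 mL.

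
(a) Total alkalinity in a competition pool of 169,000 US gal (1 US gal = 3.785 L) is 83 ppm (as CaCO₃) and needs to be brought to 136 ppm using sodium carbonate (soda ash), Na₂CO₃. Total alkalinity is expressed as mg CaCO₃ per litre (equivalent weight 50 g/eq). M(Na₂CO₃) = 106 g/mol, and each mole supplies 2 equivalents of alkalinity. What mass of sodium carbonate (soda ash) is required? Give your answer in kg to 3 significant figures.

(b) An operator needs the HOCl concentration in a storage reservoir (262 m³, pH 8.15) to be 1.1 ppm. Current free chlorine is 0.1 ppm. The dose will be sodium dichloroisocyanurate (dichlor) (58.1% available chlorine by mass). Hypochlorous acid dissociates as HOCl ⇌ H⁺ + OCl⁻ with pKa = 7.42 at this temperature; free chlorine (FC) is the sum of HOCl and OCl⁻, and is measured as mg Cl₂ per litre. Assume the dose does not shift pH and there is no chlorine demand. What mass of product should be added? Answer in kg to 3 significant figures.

(a) 35.9 kg; (b) 3.11 kg

(a) Volume: 169,000 US gal × 3.785 L/gal = 639,665 L.
(a) Alkalinity to add: (136 − 83) = 53 mg/L as CaCO₃ × 639,665 L = 33,900 g as CaCO₃.
(a) Equivalents: 33,900 g ÷ 50 g/eq = 678 eq.
(a) Each mole of Na₂CO₃ supplies 2 eq, so 678 / 2 = 339 mol.
(a) Mass: 339 mol × 106 g/mol = 35,940 g.

(b) Volume: 262 m³ = 262,000 L.
(b) [OCl⁻]/[HOCl] = 10^(pH − pKa) = 10^(8.15 − 7.42) = 5.37; fraction as HOCl = 1/(1 + 5.37) = 0.157.
(b) Free chlorine required for 1.1 ppm HOCl: 1.1 / 0.157 = 7.007 ppm.
(b) FC to add: 7.007 − 0.1 = 6.907 mg/L as Cl₂.
(b) Cl₂ equivalent: 6.907 mg/L × 262,000 L = 1810 g.
(b) Product at 58.1% available Cl: 1810 / 0.581 = 3115 g.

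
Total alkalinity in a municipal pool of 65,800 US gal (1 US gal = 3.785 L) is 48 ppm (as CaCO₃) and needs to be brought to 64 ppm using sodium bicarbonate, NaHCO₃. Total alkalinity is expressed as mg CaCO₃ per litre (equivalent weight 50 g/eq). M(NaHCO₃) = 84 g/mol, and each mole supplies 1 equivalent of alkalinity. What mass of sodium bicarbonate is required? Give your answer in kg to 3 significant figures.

Volume: 65,800 US gal × 3.785 L/gal = 249,053 L.
Alkalinity to add: (64 − 48) = 16 mg/L as CaCO₃ × 249,053 L = 3985 g as CaCO₃.
Equivalents: 3985 g ÷ 50 g/eq = 79.7 eq.
NaHCO₃ supplies 1 eq per mole → 79.7 mol.
Mass: 79.7 mol × 84 g/mol = 6695 g.

6.69 kg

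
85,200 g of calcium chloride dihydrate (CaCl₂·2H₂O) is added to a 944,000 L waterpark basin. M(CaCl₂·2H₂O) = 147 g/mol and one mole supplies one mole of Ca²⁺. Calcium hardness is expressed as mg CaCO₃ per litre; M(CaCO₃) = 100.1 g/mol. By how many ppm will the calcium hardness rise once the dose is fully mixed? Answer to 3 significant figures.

Moles of Ca²⁺: 85,200 g ÷ 147 g/mol = 579.6 mol.
As CaCO₃: 579.6 mol × 100.1 g/mol = 58,020 g.
Rise: 58,020 g / 944,000 L × 1000 = 61.46 mg/L.

61.5 ppm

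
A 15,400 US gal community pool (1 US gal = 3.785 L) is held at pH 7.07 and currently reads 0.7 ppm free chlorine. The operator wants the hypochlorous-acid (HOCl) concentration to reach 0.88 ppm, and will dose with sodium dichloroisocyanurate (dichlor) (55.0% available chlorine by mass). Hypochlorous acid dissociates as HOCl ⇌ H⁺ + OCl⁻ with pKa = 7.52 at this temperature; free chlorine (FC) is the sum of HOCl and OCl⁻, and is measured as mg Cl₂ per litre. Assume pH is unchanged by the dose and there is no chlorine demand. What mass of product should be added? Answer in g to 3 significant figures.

52.2 g

Volume: 15,400 US gal × 3.785 L/gal = 58,289 L.
[OCl⁻]/[HOCl] = 10^(pH − pKa) = 10^(7.07 − 7.52) = 0.3548; fraction as HOCl = 1/(1 + 0.3548) = 0.7381.
Free chlorine required for 0.88 ppm HOCl: 0.88 / 0.7381 = 1.192 ppm.
FC to add: 1.192 − 0.7 = 0.4922 mg/L as Cl₂.
Cl₂ equivalent: 0.4922 mg/L × 58,289 L = 28.69 g.
Product at 55.0% available Cl: 28.69 / 0.55 = 52.17 g.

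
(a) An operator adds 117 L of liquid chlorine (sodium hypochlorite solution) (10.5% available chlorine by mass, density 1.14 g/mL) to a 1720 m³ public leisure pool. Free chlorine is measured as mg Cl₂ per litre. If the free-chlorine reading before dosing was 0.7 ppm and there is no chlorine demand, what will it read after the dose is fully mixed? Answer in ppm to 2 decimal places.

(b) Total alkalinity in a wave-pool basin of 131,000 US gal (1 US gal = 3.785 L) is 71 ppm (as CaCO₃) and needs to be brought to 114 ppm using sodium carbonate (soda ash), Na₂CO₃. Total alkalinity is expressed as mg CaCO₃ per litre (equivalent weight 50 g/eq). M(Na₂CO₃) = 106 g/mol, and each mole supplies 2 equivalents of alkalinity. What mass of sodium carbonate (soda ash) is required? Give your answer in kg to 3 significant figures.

(a) Volume: 1720 m³ = 1,720,000 L.
(a) Mass of solution: 117 L × 1000 mL/L × 1.14 g/mL = 133,400 g.
(a) Available chlorine delivered: 133,400 g × 0.105 = 14,000 g as Cl₂.
(a) Concentration rise: 14,000 g / 1,720,000 L = 8.142 mg/L = 8.14 ppm.
(a) Final FC: 0.7 + 8.14 = 8.84 ppm.

(b) Volume: 131,000 US gal × 3.785 L/gal = 495,835 L.
(b) Alkalinity to add: (114 − 71) = 43 mg/L as CaCO₃ × 495,835 L = 21,320 g as CaCO₃.
(b) Equivalents: 21,320 g ÷ 50 g/eq = 426.4 eq.
(b) Each mole of Na₂CO₃ supplies 2 eq, so 426.4 / 2 = 213.2 mol.
(b) Mass: 213.2 mol × 106 g/mol = 22,600 g.

(a) 8.84 ppm; (b) 22.6 kg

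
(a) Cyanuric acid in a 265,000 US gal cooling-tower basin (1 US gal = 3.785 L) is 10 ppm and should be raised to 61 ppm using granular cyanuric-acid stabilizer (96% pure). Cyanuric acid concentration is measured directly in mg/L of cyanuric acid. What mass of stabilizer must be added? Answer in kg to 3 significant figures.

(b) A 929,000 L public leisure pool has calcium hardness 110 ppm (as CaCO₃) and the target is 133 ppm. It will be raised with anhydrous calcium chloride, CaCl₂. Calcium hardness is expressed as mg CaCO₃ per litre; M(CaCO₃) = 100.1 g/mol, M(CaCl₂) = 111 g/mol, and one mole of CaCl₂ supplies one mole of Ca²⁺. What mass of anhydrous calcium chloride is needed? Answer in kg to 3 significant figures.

(a) 53.3 kg; (b) 23.7 kg

(a) Volume: 265,000 US gal × 3.785 L/gal = 1,003,025 L.
(a) CYA to add: (61 − 10) = 51 mg/L × 1,003,025 L = 51,150 g cyanuric acid.
(a) At 96% purity: 51,150 / 0.96 = 53,290 g product.

(b) Hardness to add: (133 − 110) = 23 mg/L as CaCO₃ × 929,000 L = 21,370 g as CaCO₃.
(b) Moles of Ca²⁺ (1 mol Ca²⁺ ≡ 1 mol CaCO₃): 21,370 / 100.1 g/mol = 213.5 mol.
(b) Mass of CaCl₂: 213.5 × 111 = 23,690 g.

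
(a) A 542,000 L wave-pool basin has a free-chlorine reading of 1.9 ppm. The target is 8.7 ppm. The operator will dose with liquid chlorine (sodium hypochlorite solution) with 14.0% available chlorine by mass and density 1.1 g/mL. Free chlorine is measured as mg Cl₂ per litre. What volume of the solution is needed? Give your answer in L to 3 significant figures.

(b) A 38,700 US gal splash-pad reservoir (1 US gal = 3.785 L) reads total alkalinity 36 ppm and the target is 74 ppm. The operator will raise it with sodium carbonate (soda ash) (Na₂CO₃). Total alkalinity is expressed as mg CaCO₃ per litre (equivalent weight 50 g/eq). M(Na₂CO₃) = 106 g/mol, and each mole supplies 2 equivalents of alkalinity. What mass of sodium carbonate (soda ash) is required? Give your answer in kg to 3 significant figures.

(a) Chlorine deficit: 8.7 − 1.9 = 6.8 ppm = 6.8 mg/L as Cl₂.
(a) Cl₂ equivalent needed: 6.8 mg/L × 542,000 L = 3,686,000 mg = 3686 g.
(a) Product at 14.0% available chlorine: 3686 / 0.14 = 26,330 g.
(a) Volume at density 1.1 g/mL: 26,330 g ÷ 1.1 g/mL = 23,930 mL.

(b) Volume: 38,700 US gal × 3.785 L/gal = 146,480 L.
(b) Alkalinity to add: (74 − 36) = 38 mg/L as CaCO₃ × 146,480 L = 5566 g as CaCO₃.
(b) Equivalents: 5566 g ÷ 50 g/eq = 111.3 eq.
(b) Each mole of Na₂CO₃ supplies 2 eq, so 111.3 / 2 = 55.66 mol.
(b) Mass: 55.66 mol × 106 g/mol = 5900 g.

(a) 23.9 L; (b) 5.90 kg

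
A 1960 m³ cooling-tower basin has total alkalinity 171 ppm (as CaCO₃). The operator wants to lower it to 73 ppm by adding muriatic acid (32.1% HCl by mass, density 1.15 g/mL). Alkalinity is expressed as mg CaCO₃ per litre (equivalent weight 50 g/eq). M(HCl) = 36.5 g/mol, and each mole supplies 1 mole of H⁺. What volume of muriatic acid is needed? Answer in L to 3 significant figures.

Volume: 1960 m³ = 1,960,000 L.
Alkalinity to neutralize: (171 − 73) = 98 mg/L as CaCO₃ × 1,960,000 L = 192,100 g as CaCO₃.
Equivalents of H⁺ required: 192,100 ÷ 50 g/eq = 3842 eq = 3842 mol HCl.
Mass of HCl: 3842 × 36.5 = 140,200 g.
Mass of 32.1% solution: 140,200 / 0.321 = 436,800 g.
Volume: 436,800 g ÷ 1.15 g/mL = 379,800 mL.

380 L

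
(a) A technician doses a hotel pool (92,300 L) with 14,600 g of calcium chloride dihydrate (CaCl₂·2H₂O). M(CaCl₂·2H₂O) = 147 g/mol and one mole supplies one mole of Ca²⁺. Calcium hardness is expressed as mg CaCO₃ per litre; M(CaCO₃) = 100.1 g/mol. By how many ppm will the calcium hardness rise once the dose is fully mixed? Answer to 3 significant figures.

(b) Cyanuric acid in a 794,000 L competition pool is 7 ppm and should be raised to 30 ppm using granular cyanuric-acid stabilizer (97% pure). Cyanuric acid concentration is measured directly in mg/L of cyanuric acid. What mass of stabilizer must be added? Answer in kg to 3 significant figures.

(a) Moles of Ca²⁺: 14,600 g ÷ 147 g/mol = 99.32 mol.
(a) As CaCO₃: 99.32 mol × 100.1 g/mol = 9942 g.
(a) Rise: 9942 g / 92,300 L × 1000 = 107.7 mg/L.

(b) CYA to add: (30 − 7) = 23 mg/L × 794,000 L = 18,260 g cyanuric acid.
(b) At 97% purity: 18,260 / 0.97 = 18,830 g product.

(a) 108 ppm; (b) 18.8 kg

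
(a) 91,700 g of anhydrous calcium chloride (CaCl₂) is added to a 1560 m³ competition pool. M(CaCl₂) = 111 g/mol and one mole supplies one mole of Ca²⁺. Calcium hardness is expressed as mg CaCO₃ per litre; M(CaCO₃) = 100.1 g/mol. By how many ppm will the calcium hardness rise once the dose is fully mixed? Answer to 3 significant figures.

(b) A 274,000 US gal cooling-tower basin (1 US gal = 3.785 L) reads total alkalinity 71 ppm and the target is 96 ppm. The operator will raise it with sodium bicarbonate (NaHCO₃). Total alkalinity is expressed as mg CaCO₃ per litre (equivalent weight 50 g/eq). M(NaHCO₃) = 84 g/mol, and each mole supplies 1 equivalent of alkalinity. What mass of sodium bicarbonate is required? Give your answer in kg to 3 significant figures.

(a) Volume: 1560 m³ = 1,560,000 L.
(a) Moles of Ca²⁺: 91,700 g ÷ 111 g/mol = 826.1 mol.
(a) As CaCO₃: 826.1 mol × 100.1 g/mol = 82,700 g.
(a) Rise: 82,700 g / 1,560,000 L × 1000 = 53.01 mg/L.

(b) Volume: 274,000 US gal × 3.785 L/gal = 1,037,090 L.
(b) Alkalinity to add: (96 − 71) = 25 mg/L as CaCO₃ × 1,037,090 L = 25,930 g as CaCO₃.
(b) Equivalents: 25,930 g ÷ 50 g/eq = 518.5 eq.
(b) NaHCO₃ supplies 1 eq per mole → 518.5 mol.
(b) Mass: 518.5 mol × 84 g/mol = 43,560 g.

(a) 53.0 ppm; (b) 43.6 kg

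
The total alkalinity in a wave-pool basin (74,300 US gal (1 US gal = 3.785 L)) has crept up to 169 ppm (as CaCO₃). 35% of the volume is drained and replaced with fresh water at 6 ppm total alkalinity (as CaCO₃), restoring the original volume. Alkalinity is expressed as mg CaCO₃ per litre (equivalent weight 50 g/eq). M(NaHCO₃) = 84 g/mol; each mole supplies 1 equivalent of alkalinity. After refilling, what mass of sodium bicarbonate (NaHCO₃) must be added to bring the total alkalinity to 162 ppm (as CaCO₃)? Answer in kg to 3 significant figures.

Volume: 74,300 US gal × 3.785 L/gal = 281,226 L.
After draining 35% and refilling: 169 × 0.65 + 6 × 0.35 = 111.95 ppm.
Deficit to target: 162 − 111.95 = 50.05 mg/L.
As CaCO₃: 50.05 mg/L × 281,226 L = 14,080 g; ÷ 50 g/eq ÷ 1 = 281.5 mol NaHCO₃.
Mass: 281.5 × 84 = 23,650 g.

23.6 kg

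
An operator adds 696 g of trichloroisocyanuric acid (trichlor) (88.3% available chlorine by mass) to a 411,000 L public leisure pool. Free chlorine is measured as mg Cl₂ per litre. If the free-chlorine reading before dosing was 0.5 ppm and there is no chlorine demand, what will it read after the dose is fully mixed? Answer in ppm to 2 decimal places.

2.00 ppm

Available chlorine delivered: 696 g × 0.883 = 614.6 g as Cl₂.
Concentration rise: 614.6 g / 411,000 L = 1.495 mg/L = 1.50 ppm.
Final FC: 0.5 + 1.50 = 2.00 ppm.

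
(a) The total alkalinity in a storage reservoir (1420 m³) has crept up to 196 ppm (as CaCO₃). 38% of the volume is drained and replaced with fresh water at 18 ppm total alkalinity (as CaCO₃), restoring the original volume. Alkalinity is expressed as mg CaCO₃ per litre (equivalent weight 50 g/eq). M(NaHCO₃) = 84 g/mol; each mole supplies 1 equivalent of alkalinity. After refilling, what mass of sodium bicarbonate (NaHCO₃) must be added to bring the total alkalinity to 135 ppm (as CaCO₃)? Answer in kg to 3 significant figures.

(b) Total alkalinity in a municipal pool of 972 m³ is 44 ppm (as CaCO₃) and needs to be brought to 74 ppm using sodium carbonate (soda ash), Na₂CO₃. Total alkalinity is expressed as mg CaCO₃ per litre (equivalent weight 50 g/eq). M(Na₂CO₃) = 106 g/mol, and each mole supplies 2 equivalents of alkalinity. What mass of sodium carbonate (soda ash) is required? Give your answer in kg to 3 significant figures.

(a) 15.8 kg; (b) 30.9 kg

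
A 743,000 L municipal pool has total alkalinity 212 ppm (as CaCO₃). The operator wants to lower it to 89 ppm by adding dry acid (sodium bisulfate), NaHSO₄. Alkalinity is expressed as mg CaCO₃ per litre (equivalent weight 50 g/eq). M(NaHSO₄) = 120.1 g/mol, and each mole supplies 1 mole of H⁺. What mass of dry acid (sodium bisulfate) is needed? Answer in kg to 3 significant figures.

220 kg

Alkalinity to neutralize: (212 − 89) = 123 mg/L as CaCO₃ × 743,000 L = 91,390 g as CaCO₃.
Equivalents of H⁺ required: 91,390 ÷ 50 g/eq = 1828 eq = 1828 mol NaHSO₄.
Mass of NaHSO₄: 1828 × 120.1 = 219,500 g.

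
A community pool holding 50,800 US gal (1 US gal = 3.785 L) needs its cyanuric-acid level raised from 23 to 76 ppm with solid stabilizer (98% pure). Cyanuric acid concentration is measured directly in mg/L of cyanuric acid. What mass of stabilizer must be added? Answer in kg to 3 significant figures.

Volume: 50,800 US gal × 3.785 L/gal = 192,278 L.
CYA to add: (76 − 23) = 53 mg/L × 192,278 L = 10,190 g cyanuric acid.
At 98% purity: 10,190 / 0.98 = 10,400 g product.

10.4 kg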